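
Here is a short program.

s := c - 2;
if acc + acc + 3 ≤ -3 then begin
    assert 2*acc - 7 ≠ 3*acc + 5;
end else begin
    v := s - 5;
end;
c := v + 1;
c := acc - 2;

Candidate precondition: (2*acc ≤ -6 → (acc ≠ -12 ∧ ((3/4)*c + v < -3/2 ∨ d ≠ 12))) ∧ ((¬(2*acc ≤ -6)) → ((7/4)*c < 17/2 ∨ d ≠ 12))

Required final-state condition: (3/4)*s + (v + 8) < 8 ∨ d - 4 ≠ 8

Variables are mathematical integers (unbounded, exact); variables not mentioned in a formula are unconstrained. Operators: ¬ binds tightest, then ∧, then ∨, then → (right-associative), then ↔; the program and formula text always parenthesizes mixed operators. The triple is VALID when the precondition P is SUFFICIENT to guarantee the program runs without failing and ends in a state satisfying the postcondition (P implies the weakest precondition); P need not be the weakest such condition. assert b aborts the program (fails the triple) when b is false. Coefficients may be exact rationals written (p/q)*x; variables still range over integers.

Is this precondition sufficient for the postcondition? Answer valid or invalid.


Working backward. After the program, the postcondition (3/4)*s + (v + 8) < 8 ∨ d - 4 ≠ 8 must hold; in canonical form it is (3/4)*s + v < 0 ∨ d ≠ 12.
Before c := acc - 2: (3/4)*s + v < 0 ∨ d ≠ 12
Before c := v + 1: (3/4)*s + v < 0 ∨ d ≠ 12
Then branch requires acc ≠ -12 ∧ ((3/4)*s + v < 0 ∨ d ≠ 12); else branch requires (7/4)*s < 5 ∨ d ≠ 12.
Before the if: (2*acc ≤ -6 → (acc ≠ -12 ∧ ((3/4)*s + v < 0 ∨ d ≠ 12))) ∧ ((¬(2*acc ≤ -6)) → ((7/4)*s < 5 ∨ d ≠ 12))
Before s := c - 2: (2*acc ≤ -6 → (acc ≠ -12 ∧ ((3/4)*c + v < 3/2 ∨ d ≠ 12))) ∧ ((¬(2*acc ≤ -6)) → ((7/4)*c < 17/2 ∨ d ≠ 12))
The weakest precondition is (2*acc ≤ -6 → (acc ≠ -12 ∧ ((3/4)*c + v < 3/2 ∨ d ≠ 12))) ∧ ((¬(2*acc ≤ -6)) → ((7/4)*c < 17/2 ∨ d ≠ 12)).
Check whether (2*acc ≤ -6 → (acc ≠ -12 ∧ ((3/4)*c + v < -3/2 ∨ d ≠ 12))) ∧ ((¬(2*acc ≤ -6)) → ((7/4)*c < 17/2 ∨ d ≠ 12)) implies it.
Every state satisfying the precondition satisfies the weakest precondition: the implication holds.
Answer: valid


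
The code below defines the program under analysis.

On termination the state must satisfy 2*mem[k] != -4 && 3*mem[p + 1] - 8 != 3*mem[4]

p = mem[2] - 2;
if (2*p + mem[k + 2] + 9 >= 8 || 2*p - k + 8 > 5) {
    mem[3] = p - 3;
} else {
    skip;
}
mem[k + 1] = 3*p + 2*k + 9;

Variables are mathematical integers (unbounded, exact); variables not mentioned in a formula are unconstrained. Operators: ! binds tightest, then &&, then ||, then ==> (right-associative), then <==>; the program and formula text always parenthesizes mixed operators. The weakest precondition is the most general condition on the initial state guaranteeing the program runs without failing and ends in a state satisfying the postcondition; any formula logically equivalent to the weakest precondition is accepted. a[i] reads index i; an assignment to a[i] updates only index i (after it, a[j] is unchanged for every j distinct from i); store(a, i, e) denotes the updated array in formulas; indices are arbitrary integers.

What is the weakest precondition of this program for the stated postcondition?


Working backward. After the program, the postcondition 2*mem[k] != -4 && 3*mem[p + 1] - 8 != 3*mem[4] must hold; in canonical form it is 2*mem[k] != -4 && 3*mem[p + 1] != 3*mem[4] + 8.
Before mem[k + 1] := 3*p + 2*k + 9: 2*store(mem, k + 1, 2*k + 3*p + 9)[k] != -4 && 3*store(mem, k + 1, 2*k + 3*p + 9)[p + 1] != 3*store(mem, k + 1, 2*k + 3*p + 9)[4] + 8
Then branch requires 2*store(store(mem, 3, p - 3), k + 1, 2*k + 3*p + 9)[k] != -4 && 3*store(store(mem, 3, p - 3), k + 1, 2*k + 3*p + 9)[p + 1] != 3*store(store(mem, 3, p - 3), k + 1, 2*k + 3*p + 9)[4] + 8; else branch requires 2*store(mem, k + 1, 2*k + 3*p + 9)[k] != -4 && 3*store(mem, k + 1, 2*k + 3*p + 9)[p + 1] != 3*store(mem, k + 1, 2*k + 3*p + 9)[4] + 8.
Before the if: ((mem[k + 2] + 2*p >= -1 || 2*p > k - 3) ==> (2*store(store(mem, 3, p - 3), k + 1, 2*k + 3*p + 9)[k] != -4 && 3*store(store(mem, 3, p - 3), k + 1, 2*k + 3*p + 9)[p + 1] != 3*store(store(mem, 3, p - 3), k + 1, 2*k + 3*p + 9)[4] + 8)) && ((!(mem[k + 2] + 2*p >= -1 || 2*p > k - 3)) ==> (2*store(mem, k + 1, 2*k + 3*p + 9)[k] != -4 && 3*store(mem, k + 1, 2*k + 3*p + 9)[p + 1] != 3*store(mem, k + 1, 2*k + 3*p + 9)[4] + 8))
Before p := mem[2] - 2: ((mem[k + 2] + 2*mem[2] >= 3 || 2*mem[2] > k + 1) ==> (2*store(store(mem, 3, mem[2] - 5), k + 1, 3*mem[2] + 2*k + 3)[k] != -4 && 3*store(store(mem, 3, mem[2] - 5), k + 1, 3*mem[2] + 2*k + 3)[mem[2] - 1] != 3*store(store(mem, 3, mem[2] - 5), k + 1, 3*mem[2] + 2*k + 3)[4] + 8)) && ((!(mem[k + 2] + 2*mem[2] >= 3 || 2*mem[2] > k + 1)) ==> (2*store(mem, k + 1, 3*mem[2] + 2*k + 3)[k] != -4 && 3*store(mem, k + 1, 3*mem[2] + 2*k + 3)[mem[2] - 1] != 3*store(mem, k + 1, 3*mem[2] + 2*k + 3)[4] + 8))
Answer: WP = ((mem[k + 2] + 2*mem[2] >= 3 || 2*mem[2] > k + 1) ==> (2*store(store(mem, 3, mem[2] - 5), k + 1, 3*mem[2] + 2*k + 3)[k] != -4 && 3*store(store(mem, 3, mem[2] - 5), k + 1, 3*mem[2] + 2*k + 3)[mem[2] - 1] != 3*store(store(mem, 3, mem[2] - 5), k + 1, 3*mem[2] + 2*k + 3)[4] + 8)) && ((!(mem[k + 2] + 2*mem[2] >= 3 || 2*mem[2] > k + 1)) ==> (2*store(mem, k + 1, 3*mem[2] + 2*k + 3)[k] != -4 && 3*store(mem, k + 1, 3*mem[2] + 2*k + 3)[mem[2] - 1] != 3*store(mem, k + 1, 3*mem[2] + 2*k + 3)[4] + 8))


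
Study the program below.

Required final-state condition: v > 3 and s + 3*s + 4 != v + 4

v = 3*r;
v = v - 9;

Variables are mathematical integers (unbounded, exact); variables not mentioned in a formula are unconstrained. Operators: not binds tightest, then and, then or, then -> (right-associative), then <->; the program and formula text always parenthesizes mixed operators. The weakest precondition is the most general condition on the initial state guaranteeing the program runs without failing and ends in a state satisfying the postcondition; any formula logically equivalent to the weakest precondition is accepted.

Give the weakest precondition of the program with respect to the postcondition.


Working backward. After the program, the postcondition v > 3 and s + 3*s + 4 != v + 4 must hold; in canonical form it is v > 3 and 4*s != v.
Before v := v - 9: v > 12 and 4*s != v - 9
Before v := 3*r: 3*r > 12 and 4*s != 3*r - 9
Answer: WP = 3*r > 12 and 4*s != 3*r - 9


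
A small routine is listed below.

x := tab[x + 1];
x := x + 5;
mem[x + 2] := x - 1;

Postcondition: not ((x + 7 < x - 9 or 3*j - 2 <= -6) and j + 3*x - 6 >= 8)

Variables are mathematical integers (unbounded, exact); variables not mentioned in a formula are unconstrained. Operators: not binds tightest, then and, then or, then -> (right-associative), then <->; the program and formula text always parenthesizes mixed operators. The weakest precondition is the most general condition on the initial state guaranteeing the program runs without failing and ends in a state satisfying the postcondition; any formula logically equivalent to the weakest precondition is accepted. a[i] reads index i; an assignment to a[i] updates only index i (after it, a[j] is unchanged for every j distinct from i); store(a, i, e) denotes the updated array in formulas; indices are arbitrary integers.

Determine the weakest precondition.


Working backward. After the program, the postcondition not ((x + 7 < x - 9 or 3*j - 2 <= -6) and j + 3*x - 6 >= 8) must hold; in canonical form it is not (3*j <= -4 and j + 3*x >= 14).
Before mem[x + 2] := x - 1: not (3*j <= -4 and j + 3*x >= 14)
Before x := x + 5: not (3*j <= -4 and j + 3*x >= -1)
Before x := tab[x + 1]: not (3*j <= -4 and 3*tab[x + 1] + j >= -1)
Answer: WP = not (3*j <= -4 and 3*tab[x + 1] + j >= -1)


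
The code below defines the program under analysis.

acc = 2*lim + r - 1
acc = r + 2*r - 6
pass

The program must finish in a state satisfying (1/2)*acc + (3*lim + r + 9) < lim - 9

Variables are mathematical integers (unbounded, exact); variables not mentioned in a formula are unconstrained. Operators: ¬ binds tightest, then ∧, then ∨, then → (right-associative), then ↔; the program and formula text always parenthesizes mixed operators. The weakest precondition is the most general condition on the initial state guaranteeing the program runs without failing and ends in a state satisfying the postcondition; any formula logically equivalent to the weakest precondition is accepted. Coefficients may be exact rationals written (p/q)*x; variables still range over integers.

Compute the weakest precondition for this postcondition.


Working backward. After the program, the postcondition (1/2)*acc + (3*lim + r + 9) < lim - 9 must hold; in canonical form it is (1/2)*acc + 2*lim + r < -18.
Before skip: (1/2)*acc + 2*lim + r < -18
Before acc := r + 2*r - 6: 2*lim + (5/2)*r < -15
Before acc := 2*lim + r - 1: 2*lim + (5/2)*r < -15
Answer: WP = 2*lim + (5/2)*r < -15


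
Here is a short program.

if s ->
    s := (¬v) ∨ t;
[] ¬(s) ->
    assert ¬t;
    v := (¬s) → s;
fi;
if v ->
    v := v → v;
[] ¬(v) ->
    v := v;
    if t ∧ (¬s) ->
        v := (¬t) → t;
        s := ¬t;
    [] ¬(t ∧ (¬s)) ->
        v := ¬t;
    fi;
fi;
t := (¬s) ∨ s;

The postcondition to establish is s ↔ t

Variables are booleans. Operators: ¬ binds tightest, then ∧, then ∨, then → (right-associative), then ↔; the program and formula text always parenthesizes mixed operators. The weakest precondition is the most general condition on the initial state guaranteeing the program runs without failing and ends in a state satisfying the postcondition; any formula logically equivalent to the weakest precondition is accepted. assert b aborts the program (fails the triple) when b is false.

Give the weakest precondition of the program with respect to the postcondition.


Working backward. After the program, s ↔ t must hold.
Before t := (¬s) ∨ s: s
Then branch requires s; else branch requires ((t ∧ (¬s)) → (¬t)) ∧ ((¬(t ∧ (¬s))) → s).
Before the if: (v → s) ∧ ((¬v) → (((t ∧ (¬s)) → (¬t)) ∧ ((¬(t ∧ (¬s))) → s)))
Then branch requires (v → ((¬v) ∨ t)) ∧ ((¬v) → (((t ∧ (¬((¬v) ∨ t))) → (¬t)) ∧ ((¬(t ∧ (¬((¬v) ∨ t)))) → ((¬v) ∨ t)))); else branch requires (¬t) ∧ (((¬s) → s) → s) ∧ ((¬((¬s) → s)) → (((t ∧ (¬s)) → (¬t)) ∧ ((¬(t ∧ (¬s))) → s))).
Before the if: (s → ((v → ((¬v) ∨ t)) ∧ ((¬v) → (((t ∧ (¬((¬v) ∨ t))) → (¬t)) ∧ ((¬(t ∧ (¬((¬v) ∨ t)))) → ((¬v) ∨ t)))))) ∧ ((¬s) → ((¬t) ∧ (((¬s) → s) → s) ∧ ((¬((¬s) → s)) → (((t ∧ (¬s)) → (¬t)) ∧ ((¬(t ∧ (¬s))) → s)))))
Answer: WP = (s → ((v → ((¬v) ∨ t)) ∧ ((¬v) → (((t ∧ (¬((¬v) ∨ t))) → (¬t)) ∧ ((¬(t ∧ (¬((¬v) ∨ t)))) → ((¬v) ∨ t)))))) ∧ ((¬s) → ((¬t) ∧ (((¬s) → s) → s) ∧ ((¬((¬s) → s)) → (((t ∧ (¬s)) → (¬t)) ∧ ((¬(t ∧ (¬s))) → s)))))


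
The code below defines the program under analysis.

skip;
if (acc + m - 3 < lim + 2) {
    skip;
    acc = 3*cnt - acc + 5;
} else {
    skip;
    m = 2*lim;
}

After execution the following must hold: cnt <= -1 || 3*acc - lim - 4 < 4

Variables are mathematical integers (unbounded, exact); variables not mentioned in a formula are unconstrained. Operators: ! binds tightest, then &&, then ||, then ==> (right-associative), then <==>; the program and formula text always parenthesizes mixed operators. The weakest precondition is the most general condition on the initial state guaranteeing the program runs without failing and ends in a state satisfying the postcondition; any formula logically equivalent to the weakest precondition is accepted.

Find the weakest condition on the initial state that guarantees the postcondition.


Working backward. After the program, the postcondition cnt <= -1 || 3*acc - lim - 4 < 4 must hold; in canonical form it is cnt <= -1 || 3*acc < lim + 8.
Then branch requires cnt <= -1 || 9*cnt < 3*acc + lim - 7; else branch requires cnt <= -1 || 3*acc < lim + 8.
Before the if: (acc + m < lim + 5 ==> (cnt <= -1 || 9*cnt < 3*acc + lim - 7)) && ((!(acc + m < lim + 5)) ==> (cnt <= -1 || 3*acc < lim + 8))
Before skip: (acc + m < lim + 5 ==> (cnt <= -1 || 9*cnt < 3*acc + lim - 7)) && ((!(acc + m < lim + 5)) ==> (cnt <= -1 || 3*acc < lim + 8))
Answer: WP = (acc + m < lim + 5 ==> (cnt <= -1 || 9*cnt < 3*acc + lim - 7)) && ((!(acc + m < lim + 5)) ==> (cnt <= -1 || 3*acc < lim + 8))


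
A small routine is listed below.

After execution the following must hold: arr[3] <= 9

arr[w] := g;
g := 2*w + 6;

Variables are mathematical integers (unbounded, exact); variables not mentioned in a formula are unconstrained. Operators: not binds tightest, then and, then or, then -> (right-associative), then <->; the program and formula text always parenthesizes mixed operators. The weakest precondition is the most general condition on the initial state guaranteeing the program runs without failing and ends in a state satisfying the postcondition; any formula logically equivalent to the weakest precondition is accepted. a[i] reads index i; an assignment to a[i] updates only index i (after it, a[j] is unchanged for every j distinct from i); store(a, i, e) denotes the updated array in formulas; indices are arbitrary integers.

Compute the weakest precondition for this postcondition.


Working backward. After the program, arr[3] <= 9 must hold.
Before g := 2*w + 6: arr[3] <= 9
Before arr[w] := g: store(arr, w, g)[3] <= 9
Answer: WP = store(arr, w, g)[3] <= 9


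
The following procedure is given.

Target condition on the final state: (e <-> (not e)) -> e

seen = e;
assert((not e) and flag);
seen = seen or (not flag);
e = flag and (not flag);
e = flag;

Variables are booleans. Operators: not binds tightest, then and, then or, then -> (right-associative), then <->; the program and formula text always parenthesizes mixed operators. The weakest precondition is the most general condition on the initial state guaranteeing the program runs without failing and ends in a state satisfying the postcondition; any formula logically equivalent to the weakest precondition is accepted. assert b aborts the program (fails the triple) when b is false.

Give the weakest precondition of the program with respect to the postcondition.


Working backward. After the program, (e <-> (not e)) -> e must hold.
Before e := flag: (flag <-> (not flag)) -> flag
Before e := flag and (not flag): (flag <-> (not flag)) -> flag
Before seen := seen or (not flag): (flag <-> (not flag)) -> flag
Before assert (not e) and flag: (not e) and flag and ((flag <-> (not flag)) -> flag)
Before seen := e: (not e) and flag and ((flag <-> (not flag)) -> flag)
Answer: WP = (not e) and flag and ((flag <-> (not flag)) -> flag)


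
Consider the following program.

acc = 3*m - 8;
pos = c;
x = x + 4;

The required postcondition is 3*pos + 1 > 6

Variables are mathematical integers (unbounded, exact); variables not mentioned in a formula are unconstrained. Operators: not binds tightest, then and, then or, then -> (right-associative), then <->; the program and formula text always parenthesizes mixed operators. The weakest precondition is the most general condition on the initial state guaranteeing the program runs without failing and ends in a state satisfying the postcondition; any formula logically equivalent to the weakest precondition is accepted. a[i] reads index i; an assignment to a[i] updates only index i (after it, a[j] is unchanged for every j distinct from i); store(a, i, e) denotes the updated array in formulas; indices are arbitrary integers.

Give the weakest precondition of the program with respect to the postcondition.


Working backward. After the program, the postcondition 3*pos + 1 > 6 must hold; in canonical form it is 3*pos > 5.
Before x := x + 4: 3*pos > 5
Before pos := c: 3*c > 5
Before acc := 3*m - 8: 3*c > 5
Answer: WP = 3*c > 5


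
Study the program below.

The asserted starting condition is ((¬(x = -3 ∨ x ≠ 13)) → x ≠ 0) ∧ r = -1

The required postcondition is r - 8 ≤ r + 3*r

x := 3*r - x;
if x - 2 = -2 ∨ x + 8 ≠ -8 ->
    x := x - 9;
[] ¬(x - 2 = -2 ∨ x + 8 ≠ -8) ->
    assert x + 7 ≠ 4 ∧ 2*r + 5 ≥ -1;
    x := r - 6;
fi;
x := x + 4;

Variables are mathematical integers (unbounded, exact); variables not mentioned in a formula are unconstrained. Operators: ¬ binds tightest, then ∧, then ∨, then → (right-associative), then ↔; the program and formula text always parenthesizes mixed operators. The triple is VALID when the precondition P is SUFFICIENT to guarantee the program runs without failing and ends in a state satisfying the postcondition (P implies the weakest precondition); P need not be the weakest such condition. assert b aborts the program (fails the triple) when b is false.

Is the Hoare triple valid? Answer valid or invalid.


Working backward. After the program, the postcondition r - 8 ≤ r + 3*r must hold; in canonical form it is 3*r ≥ -8.
Before x := x + 4: 3*r ≥ -8
Then branch requires 3*r ≥ -8; else branch requires x ≠ -3 ∧ 2*r ≥ -6 ∧ 3*r ≥ -8.
Before the if: ((x = 0 ∨ x ≠ -16) → 3*r ≥ -8) ∧ ((¬(x = 0 ∨ x ≠ -16)) → (x ≠ -3 ∧ 2*r ≥ -6 ∧ 3*r ≥ -8))
Before x := 3*r - x: ((3*r = x ∨ 3*r ≠ x - 16) → 3*r ≥ -8) ∧ ((¬(3*r = x ∨ 3*r ≠ x - 16)) → (3*r ≠ x - 3 ∧ 2*r ≥ -6 ∧ 3*r ≥ -8))
The weakest precondition is ((3*r = x ∨ 3*r ≠ x - 16) → 3*r ≥ -8) ∧ ((¬(3*r = x ∨ 3*r ≠ x - 16)) → (3*r ≠ x - 3 ∧ 2*r ≥ -6 ∧ 3*r ≥ -8)).
Check whether ((¬(x = -3 ∨ x ≠ 13)) → x ≠ 0) ∧ r = -1 implies it.
Every state satisfying the precondition satisfies the weakest precondition: the implication holds.
Answer: valid


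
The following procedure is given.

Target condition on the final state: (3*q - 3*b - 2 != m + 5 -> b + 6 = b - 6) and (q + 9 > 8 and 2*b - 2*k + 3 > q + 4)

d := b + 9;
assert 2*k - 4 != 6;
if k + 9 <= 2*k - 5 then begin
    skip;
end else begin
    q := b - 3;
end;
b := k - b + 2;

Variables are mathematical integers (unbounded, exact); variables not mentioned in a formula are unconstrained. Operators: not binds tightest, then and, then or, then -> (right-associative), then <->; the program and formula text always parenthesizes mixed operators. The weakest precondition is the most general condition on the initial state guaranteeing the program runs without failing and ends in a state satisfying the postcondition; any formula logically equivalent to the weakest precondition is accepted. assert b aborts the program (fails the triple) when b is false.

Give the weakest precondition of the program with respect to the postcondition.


Working backward. After the program, the postcondition (3*q - 3*b - 2 != m + 5 -> b + 6 = b - 6) and (q + 9 > 8 and 2*b - 2*k + 3 > q + 4) must hold; in canonical form it is (not (3*q != 3*b + m + 7)) and q > -1 and 2*b > 2*k + q + 1.
Before b := k - b + 2: (not (3*b + 3*q != 3*k + m + 13)) and q > -1 and 2*b + q < 3
Then branch requires (not (3*b + 3*q != 3*k + m + 13)) and q > -1 and 2*b + q < 3; else branch requires (not (6*b != 3*k + m + 22)) and b > 2 and 3*b < 6.
Before the if: (k >= 14 -> ((not (3*b + 3*q != 3*k + m + 13)) and q > -1 and 2*b + q < 3)) and ((not (k >= 14)) -> ((not (6*b != 3*k + m + 22)) and b > 2 and 3*b < 6))
Before assert 2*k - 4 != 6: 2*k != 10 and (k >= 14 -> ((not (3*b + 3*q != 3*k + m + 13)) and q > -1 and 2*b + q < 3)) and ((not (k >= 14)) -> ((not (6*b != 3*k + m + 22)) and b > 2 and 3*b < 6))
Before d := b + 9: 2*k != 10 and (k >= 14 -> ((not (3*b + 3*q != 3*k + m + 13)) and q > -1 and 2*b + q < 3)) and ((not (k >= 14)) -> ((not (6*b != 3*k + m + 22)) and b > 2 and 3*b < 6))
Answer: WP = 2*k != 10 and (k >= 14 -> ((not (3*b + 3*q != 3*k + m + 13)) and q > -1 and 2*b + q < 3)) and ((not (k >= 14)) -> ((not (6*b != 3*k + m + 22)) and b > 2 and 3*b < 6))


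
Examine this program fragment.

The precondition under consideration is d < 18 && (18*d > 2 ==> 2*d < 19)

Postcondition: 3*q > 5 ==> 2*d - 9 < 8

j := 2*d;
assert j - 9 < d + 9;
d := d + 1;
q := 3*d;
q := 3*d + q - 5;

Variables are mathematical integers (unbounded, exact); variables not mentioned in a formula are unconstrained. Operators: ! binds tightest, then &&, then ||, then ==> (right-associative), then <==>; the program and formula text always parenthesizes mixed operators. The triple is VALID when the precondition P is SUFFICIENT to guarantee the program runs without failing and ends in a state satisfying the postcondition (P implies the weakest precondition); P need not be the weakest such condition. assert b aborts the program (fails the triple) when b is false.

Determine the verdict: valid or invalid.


Working backward. After the program, the postcondition 3*q > 5 ==> 2*d - 9 < 8 must hold; in canonical form it is 3*q > 5 ==> 2*d < 17.
Before q := 3*d + q - 5: 9*d + 3*q > 20 ==> 2*d < 17
Before q := 3*d: 18*d > 20 ==> 2*d < 17
Before d := d + 1: 18*d > 2 ==> 2*d < 15
Before assert j - 9 < d + 9: j < d + 18 && (18*d > 2 ==> 2*d < 15)
Before j := 2*d: d < 18 && (18*d > 2 ==> 2*d < 15)
The weakest precondition is d < 18 && (18*d > 2 ==> 2*d < 15).
Check whether d < 18 && (18*d > 2 ==> 2*d < 19) implies it.
Countermodel: at the initial state d = 8, the precondition holds but the weakest precondition fails.
Answer: invalid


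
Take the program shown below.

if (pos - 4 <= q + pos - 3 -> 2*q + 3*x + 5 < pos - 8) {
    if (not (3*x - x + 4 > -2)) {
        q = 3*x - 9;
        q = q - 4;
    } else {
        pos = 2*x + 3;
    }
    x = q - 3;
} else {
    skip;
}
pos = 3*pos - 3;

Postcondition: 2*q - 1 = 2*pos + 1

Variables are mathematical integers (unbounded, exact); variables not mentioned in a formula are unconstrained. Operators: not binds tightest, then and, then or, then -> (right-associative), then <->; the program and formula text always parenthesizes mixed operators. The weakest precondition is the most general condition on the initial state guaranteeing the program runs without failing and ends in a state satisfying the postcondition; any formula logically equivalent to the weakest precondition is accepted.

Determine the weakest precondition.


Working backward. After the program, the postcondition 2*q - 1 = 2*pos + 1 must hold; in canonical form it is 2*q = 2*pos + 2.
Before pos := 3*pos - 3: 2*q = 6*pos - 4
Then branch requires ((not (2*x > -6)) -> 6*x = 6*pos + 22) and (2*x > -6 -> 2*q = 12*x + 14); else branch requires 2*q = 6*pos - 4.
Before the if: ((q >= -1 -> 2*q + 3*x < pos - 13) -> (((not (2*x > -6)) -> 6*x = 6*pos + 22) and (2*x > -6 -> 2*q = 12*x + 14))) and ((not (q >= -1 -> 2*q + 3*x < pos - 13)) -> 2*q = 6*pos - 4)
Answer: WP = ((q >= -1 -> 2*q + 3*x < pos - 13) -> (((not (2*x > -6)) -> 6*x = 6*pos + 22) and (2*x > -6 -> 2*q = 12*x + 14))) and ((not (q >= -1 -> 2*q + 3*x < pos - 13)) -> 2*q = 6*pos - 4)


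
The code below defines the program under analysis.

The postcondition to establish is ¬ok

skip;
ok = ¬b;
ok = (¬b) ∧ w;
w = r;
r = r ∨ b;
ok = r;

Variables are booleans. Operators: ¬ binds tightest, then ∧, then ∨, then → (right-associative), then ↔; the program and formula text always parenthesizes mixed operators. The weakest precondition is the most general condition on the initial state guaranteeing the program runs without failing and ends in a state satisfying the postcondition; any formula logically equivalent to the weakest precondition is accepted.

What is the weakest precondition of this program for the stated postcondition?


Working backward. After the program, ¬ok must hold.
Before ok := r: ¬r
Before r := r ∨ b: ¬(r ∨ b)
Before w := r: ¬(r ∨ b)
Before ok := (¬b) ∧ w: ¬(r ∨ b)
Before ok := ¬b: ¬(r ∨ b)
Before skip: ¬(r ∨ b)
Answer: WP = ¬(r ∨ b)


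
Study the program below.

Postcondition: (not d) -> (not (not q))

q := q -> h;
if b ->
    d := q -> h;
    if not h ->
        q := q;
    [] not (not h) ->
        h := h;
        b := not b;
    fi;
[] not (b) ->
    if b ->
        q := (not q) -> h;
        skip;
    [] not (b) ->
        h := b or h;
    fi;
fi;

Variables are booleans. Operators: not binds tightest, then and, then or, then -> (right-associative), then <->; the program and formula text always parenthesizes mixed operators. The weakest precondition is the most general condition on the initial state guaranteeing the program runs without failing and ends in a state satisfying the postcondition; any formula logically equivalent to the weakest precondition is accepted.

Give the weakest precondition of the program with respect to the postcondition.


Working backward. After the program, the postcondition (not d) -> (not (not q)) must hold; in canonical form it is (not d) -> q.
Then branch requires ((not h) -> ((not (q -> h)) -> q)) and (h -> ((not (q -> h)) -> q)); else branch requires (b -> ((not d) -> ((not q) -> h))) and ((not b) -> ((not d) -> q)).
Before the if: (b -> (((not h) -> ((not (q -> h)) -> q)) and (h -> ((not (q -> h)) -> q)))) and ((not b) -> ((b -> ((not d) -> ((not q) -> h))) and ((not b) -> ((not d) -> q))))
Before q := q -> h: (b -> (((not h) -> ((not ((q -> h) -> h)) -> (q -> h))) and (h -> ((not ((q -> h) -> h)) -> (q -> h))))) and ((not b) -> ((b -> ((not d) -> ((not (q -> h)) -> h))) and ((not b) -> ((not d) -> (q -> h)))))
Answer: WP = (b -> (((not h) -> ((not ((q -> h) -> h)) -> (q -> h))) and (h -> ((not ((q -> h) -> h)) -> (q -> h))))) and ((not b) -> ((b -> ((not d) -> ((not (q -> h)) -> h))) and ((not b) -> ((not d) -> (q -> h)))))


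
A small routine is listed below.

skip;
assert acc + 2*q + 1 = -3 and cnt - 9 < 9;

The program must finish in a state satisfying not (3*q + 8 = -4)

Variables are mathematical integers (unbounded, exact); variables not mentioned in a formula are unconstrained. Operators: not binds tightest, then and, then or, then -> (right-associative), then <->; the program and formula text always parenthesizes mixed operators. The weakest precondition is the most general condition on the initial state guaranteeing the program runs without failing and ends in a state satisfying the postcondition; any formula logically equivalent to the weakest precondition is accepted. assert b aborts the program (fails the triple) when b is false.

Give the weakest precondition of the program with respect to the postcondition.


Working backward. After the program, the postcondition not (3*q + 8 = -4) must hold; in canonical form it is not (3*q = -12).
Before assert acc + 2*q + 1 = -3 and cnt - 9 < 9: acc + 2*q = -4 and cnt < 18 and (not (3*q = -12))
Before skip: acc + 2*q = -4 and cnt < 18 and (not (3*q = -12))
Answer: WP = acc + 2*q = -4 and cnt < 18 and (not (3*q = -12))


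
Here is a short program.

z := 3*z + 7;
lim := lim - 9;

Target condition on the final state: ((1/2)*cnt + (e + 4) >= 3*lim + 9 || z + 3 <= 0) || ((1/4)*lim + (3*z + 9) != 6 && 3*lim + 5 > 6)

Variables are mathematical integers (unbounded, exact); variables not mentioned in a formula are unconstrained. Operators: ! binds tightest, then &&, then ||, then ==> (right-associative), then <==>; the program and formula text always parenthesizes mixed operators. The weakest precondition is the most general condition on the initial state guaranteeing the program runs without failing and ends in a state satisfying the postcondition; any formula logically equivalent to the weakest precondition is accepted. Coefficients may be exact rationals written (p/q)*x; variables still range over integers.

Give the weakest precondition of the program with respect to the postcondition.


Working backward. After the program, the postcondition ((1/2)*cnt + (e + 4) >= 3*lim + 9 || z + 3 <= 0) || ((1/4)*lim + (3*z + 9) != 6 && 3*lim + 5 > 6) must hold; in canonical form it is (1/2)*cnt + e >= 3*lim + 5 || z <= -3 || ((1/4)*lim + 3*z != -3 && 3*lim > 1).
Before lim := lim - 9: (1/2)*cnt + e >= 3*lim - 22 || z <= -3 || ((1/4)*lim + 3*z != -3/4 && 3*lim > 28)
Before z := 3*z + 7: (1/2)*cnt + e >= 3*lim - 22 || 3*z <= -10 || ((1/4)*lim + 9*z != -87/4 && 3*lim > 28)
Answer: WP = (1/2)*cnt + e >= 3*lim - 22 || 3*z <= -10 || ((1/4)*lim + 9*z != -87/4 && 3*lim > 28)


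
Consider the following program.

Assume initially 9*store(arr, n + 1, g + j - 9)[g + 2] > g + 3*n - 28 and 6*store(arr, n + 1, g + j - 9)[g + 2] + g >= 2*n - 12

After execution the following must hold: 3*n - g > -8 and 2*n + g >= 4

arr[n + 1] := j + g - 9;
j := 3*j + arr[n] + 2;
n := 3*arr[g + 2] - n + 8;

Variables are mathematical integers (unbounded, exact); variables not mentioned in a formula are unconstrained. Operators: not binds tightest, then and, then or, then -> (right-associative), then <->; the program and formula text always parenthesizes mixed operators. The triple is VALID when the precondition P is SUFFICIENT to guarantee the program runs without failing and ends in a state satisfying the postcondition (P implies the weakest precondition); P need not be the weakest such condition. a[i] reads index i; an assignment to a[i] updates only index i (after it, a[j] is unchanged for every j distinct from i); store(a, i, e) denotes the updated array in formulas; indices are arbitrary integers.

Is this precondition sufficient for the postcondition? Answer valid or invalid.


Working backward. After the program, the postcondition 3*n - g > -8 and 2*n + g >= 4 must hold; in canonical form it is 3*n > g - 8 and g + 2*n >= 4.
Before n := 3*arr[g + 2] - n + 8: 9*arr[g + 2] > g + 3*n - 32 and 6*arr[g + 2] + g >= 2*n - 12
Before j := 3*j + arr[n] + 2: 9*arr[g + 2] > g + 3*n - 32 and 6*arr[g + 2] + g >= 2*n - 12
Before arr[n + 1] := j + g - 9: 9*store(arr, n + 1, g + j - 9)[g + 2] > g + 3*n - 32 and 6*store(arr, n + 1, g + j - 9)[g + 2] + g >= 2*n - 12
The weakest precondition is 9*store(arr, n + 1, g + j - 9)[g + 2] > g + 3*n - 32 and 6*store(arr, n + 1, g + j - 9)[g + 2] + g >= 2*n - 12.
Check whether 9*store(arr, n + 1, g + j - 9)[g + 2] > g + 3*n - 28 and 6*store(arr, n + 1, g + j - 9)[g + 2] + g >= 2*n - 12 implies it.
Every state satisfying the precondition satisfies the weakest precondition: the implication holds.
Answer: valid


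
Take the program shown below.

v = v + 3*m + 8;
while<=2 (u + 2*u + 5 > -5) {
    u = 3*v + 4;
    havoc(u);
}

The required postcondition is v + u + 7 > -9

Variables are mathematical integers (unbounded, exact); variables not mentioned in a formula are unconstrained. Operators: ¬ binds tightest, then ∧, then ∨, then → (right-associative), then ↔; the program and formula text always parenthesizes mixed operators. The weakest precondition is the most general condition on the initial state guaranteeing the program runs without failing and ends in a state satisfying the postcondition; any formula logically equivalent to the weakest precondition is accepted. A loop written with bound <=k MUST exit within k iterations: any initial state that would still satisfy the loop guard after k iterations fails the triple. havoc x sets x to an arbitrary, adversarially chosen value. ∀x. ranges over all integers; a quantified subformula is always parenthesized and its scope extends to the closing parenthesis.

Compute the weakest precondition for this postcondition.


Working backward. After the program, the postcondition v + u + 7 > -9 must hold; in canonical form it is u + v > -16.
Before the loop (bound <=2), unroll the exhaustion recursion (WP_0 = exit-now case; WP_j = one more guarded iteration, up to j = 2):
  WP_0: (¬(3*u > -10)) ∧ u + v > -16
  WP_1: (3*u > -10 → (∀u_1. ((¬(3*u_1 > -10)) ∧ u_1 + v > -16))) ∧ ((¬(3*u > -10)) → u + v > -16)
  WP_2: (3*u > -10 → (∀u_2. ((3*u_2 > -10 → (∀u_1. ((¬(3*u_1 > -10)) ∧ u_1 + v > -16))) ∧ ((¬(3*u_2 > -10)) → u_2 + v > -16)))) ∧ ((¬(3*u > -10)) → u + v > -16)
So before the loop: (3*u > -10 → (∀u_2. ((3*u_2 > -10 → (∀u_1. ((¬(3*u_1 > -10)) ∧ u_1 + v > -16))) ∧ ((¬(3*u_2 > -10)) → u_2 + v > -16)))) ∧ ((¬(3*u > -10)) → u + v > -16)
Before v := v + 3*m + 8: (3*u > -10 → (∀u_2. ((3*u_2 > -10 → (∀u_1. ((¬(3*u_1 > -10)) ∧ 3*m + u_1 + v > -24))) ∧ ((¬(3*u_2 > -10)) → 3*m + u_2 + v > -24)))) ∧ ((¬(3*u > -10)) → 3*m + u + v > -24)
Answer: WP = (3*u > -10 → (∀u_2. ((3*u_2 > -10 → (∀u_1. ((¬(3*u_1 > -10)) ∧ 3*m + u_1 + v > -24))) ∧ ((¬(3*u_2 > -10)) → 3*m + u_2 + v > -24)))) ∧ ((¬(3*u > -10)) → 3*m + u + v > -24)


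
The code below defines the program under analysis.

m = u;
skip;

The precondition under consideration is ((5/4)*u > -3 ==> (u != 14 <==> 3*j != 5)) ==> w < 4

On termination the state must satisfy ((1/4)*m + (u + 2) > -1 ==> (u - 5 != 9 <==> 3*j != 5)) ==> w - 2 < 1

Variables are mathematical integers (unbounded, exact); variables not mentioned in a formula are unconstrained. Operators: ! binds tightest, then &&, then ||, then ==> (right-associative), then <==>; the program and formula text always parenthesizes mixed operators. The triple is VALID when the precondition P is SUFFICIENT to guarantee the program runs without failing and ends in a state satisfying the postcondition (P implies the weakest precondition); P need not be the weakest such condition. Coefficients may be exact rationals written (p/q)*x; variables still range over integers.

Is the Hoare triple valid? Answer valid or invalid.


Working backward. After the program, the postcondition ((1/4)*m + (u + 2) > -1 ==> (u - 5 != 9 <==> 3*j != 5)) ==> w - 2 < 1 must hold; in canonical form it is ((1/4)*m + u > -3 ==> (u != 14 <==> 3*j != 5)) ==> w < 3.
Before skip: ((1/4)*m + u > -3 ==> (u != 14 <==> 3*j != 5)) ==> w < 3
Before m := u: ((5/4)*u > -3 ==> (u != 14 <==> 3*j != 5)) ==> w < 3
The weakest precondition is ((5/4)*u > -3 ==> (u != 14 <==> 3*j != 5)) ==> w < 3.
Check whether ((5/4)*u > -3 ==> (u != 14 <==> 3*j != 5)) ==> w < 4 implies it.
Countermodel: at the initial state j = 0, u = 15, w = 3, the precondition holds but the weakest precondition fails.
Answer: invalid


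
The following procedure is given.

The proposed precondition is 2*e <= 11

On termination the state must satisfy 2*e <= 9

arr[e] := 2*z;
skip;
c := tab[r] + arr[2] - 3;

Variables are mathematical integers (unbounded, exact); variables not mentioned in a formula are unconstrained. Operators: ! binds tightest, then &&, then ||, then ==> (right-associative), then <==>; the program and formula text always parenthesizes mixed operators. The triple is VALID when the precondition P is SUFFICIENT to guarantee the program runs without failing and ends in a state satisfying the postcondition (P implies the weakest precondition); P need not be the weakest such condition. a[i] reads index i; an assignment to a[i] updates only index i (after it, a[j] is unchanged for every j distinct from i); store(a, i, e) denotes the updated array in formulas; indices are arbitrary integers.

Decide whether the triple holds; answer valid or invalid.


Working backward. After the program, 2*e <= 9 must hold.
Before c := tab[r] + arr[2] - 3: 2*e <= 9
Before skip: 2*e <= 9
Before arr[e] := 2*z: 2*e <= 9
The weakest precondition is 2*e <= 9.
Check whether 2*e <= 11 implies it.
Countermodel: at the initial state e = 5, the precondition holds but the weakest precondition fails.
Answer: invalid


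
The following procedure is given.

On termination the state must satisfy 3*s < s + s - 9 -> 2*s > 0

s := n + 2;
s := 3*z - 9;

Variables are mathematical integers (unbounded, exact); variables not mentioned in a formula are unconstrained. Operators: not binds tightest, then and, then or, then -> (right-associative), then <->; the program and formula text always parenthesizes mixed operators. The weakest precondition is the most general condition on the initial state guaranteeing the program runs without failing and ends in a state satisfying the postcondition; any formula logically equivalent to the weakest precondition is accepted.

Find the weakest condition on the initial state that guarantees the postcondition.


Working backward. After the program, the postcondition 3*s < s + s - 9 -> 2*s > 0 must hold; in canonical form it is s < -9 -> 2*s > 0.
Before s := 3*z - 9: 3*z < 0 -> 6*z > 18
Before s := n + 2: 3*z < 0 -> 6*z > 18
Answer: WP = 3*z < 0 -> 6*z > 18


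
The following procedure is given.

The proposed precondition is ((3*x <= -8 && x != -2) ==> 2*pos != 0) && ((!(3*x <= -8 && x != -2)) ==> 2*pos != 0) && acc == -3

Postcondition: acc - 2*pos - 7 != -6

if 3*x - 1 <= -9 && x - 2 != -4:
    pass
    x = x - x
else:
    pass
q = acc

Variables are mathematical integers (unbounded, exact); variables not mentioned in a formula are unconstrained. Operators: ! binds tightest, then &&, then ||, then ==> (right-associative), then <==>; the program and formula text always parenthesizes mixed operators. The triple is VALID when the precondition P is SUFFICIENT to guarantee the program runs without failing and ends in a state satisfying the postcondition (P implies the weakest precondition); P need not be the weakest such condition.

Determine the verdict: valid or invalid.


Working backward. After the program, the postcondition acc - 2*pos - 7 != -6 must hold; in canonical form it is acc != 2*pos + 1.
Before q := acc: acc != 2*pos + 1
Then branch requires acc != 2*pos + 1; else branch requires acc != 2*pos + 1.
Before the if: ((3*x <= -8 && x != -2) ==> acc != 2*pos + 1) && ((!(3*x <= -8 && x != -2)) ==> acc != 2*pos + 1)
The weakest precondition is ((3*x <= -8 && x != -2) ==> acc != 2*pos + 1) && ((!(3*x <= -8 && x != -2)) ==> acc != 2*pos + 1).
Check whether ((3*x <= -8 && x != -2) ==> 2*pos != 0) && ((!(3*x <= -8 && x != -2)) ==> 2*pos != 0) && acc == -3 implies it.
Countermodel: at the initial state acc = -3, pos = -2, x = 0, the precondition holds but the weakest precondition fails.
Answer: invalid


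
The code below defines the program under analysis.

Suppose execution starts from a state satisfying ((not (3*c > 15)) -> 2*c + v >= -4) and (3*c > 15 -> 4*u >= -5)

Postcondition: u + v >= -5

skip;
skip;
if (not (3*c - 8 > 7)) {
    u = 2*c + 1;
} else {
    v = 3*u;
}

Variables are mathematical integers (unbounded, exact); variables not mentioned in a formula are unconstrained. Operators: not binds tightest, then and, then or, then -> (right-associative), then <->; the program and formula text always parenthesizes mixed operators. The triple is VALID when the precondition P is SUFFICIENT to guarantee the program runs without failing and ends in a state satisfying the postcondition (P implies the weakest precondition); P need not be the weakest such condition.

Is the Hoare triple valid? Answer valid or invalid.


Working backward. After the program, u + v >= -5 must hold.
Then branch requires 2*c + v >= -6; else branch requires 4*u >= -5.
Before the if: ((not (3*c > 15)) -> 2*c + v >= -6) and (3*c > 15 -> 4*u >= -5)
Before skip: ((not (3*c > 15)) -> 2*c + v >= -6) and (3*c > 15 -> 4*u >= -5)
Before skip: ((not (3*c > 15)) -> 2*c + v >= -6) and (3*c > 15 -> 4*u >= -5)
The weakest precondition is ((not (3*c > 15)) -> 2*c + v >= -6) and (3*c > 15 -> 4*u >= -5).
Check whether ((not (3*c > 15)) -> 2*c + v >= -4) and (3*c > 15 -> 4*u >= -5) implies it.
Every state satisfying the precondition satisfies the weakest precondition: the implication holds.
Answer: valid


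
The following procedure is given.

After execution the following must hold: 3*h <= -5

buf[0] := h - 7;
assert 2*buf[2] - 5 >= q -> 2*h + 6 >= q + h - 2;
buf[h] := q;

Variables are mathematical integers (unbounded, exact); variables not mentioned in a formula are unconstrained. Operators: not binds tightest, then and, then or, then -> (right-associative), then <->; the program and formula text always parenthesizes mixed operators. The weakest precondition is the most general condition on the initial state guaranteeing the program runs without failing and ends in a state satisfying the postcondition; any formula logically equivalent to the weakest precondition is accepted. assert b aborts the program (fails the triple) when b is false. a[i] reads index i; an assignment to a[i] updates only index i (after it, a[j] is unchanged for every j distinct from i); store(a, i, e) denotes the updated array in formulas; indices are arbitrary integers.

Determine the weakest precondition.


Working backward. After the program, 3*h <= -5 must hold.
Before buf[h] := q: 3*h <= -5
Before assert 2*buf[2] - 5 >= q -> 2*h + 6 >= q + h - 2: (2*buf[2] >= q + 5 -> h >= q - 8) and 3*h <= -5
Before buf[0] := h - 7: (2*buf[2] >= q + 5 -> h >= q - 8) and 3*h <= -5
Answer: WP = (2*buf[2] >= q + 5 -> h >= q - 8) and 3*h <= -5
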